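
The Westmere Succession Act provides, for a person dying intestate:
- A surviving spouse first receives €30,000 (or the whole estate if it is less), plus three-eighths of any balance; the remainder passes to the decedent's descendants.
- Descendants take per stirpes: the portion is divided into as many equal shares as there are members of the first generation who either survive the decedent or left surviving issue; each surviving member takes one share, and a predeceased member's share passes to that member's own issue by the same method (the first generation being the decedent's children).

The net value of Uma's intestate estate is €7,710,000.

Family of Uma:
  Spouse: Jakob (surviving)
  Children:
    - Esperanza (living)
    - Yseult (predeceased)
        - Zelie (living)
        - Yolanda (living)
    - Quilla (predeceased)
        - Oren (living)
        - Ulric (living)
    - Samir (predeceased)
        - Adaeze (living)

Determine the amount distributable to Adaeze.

Jakob first takes €30,000, leaving a balance of €7,680,000. Jakob then takes three-eighths of the balance (€2,880,000), for a total of €2,910,000. The remaining €4,800,000 passes to the descendants.
The descendants' portion (€4,800,000) is divided into 4 shares of €1,200,000: Esperanza takes €1,200,000; Yseult's €1,200,000 share passes to Yseult's issue; Quilla's €1,200,000 share passes to Quilla's issue; Samir's €1,200,000 share passes to Samir's issue.
Yseult's share (€1,200,000) is divided into 2 shares of €600,000: Zelie and Yolanda each take €600,000.
Quilla's share (€1,200,000) is divided into 2 shares of €600,000: Oren and Ulric each take €600,000.
Samir's share (€1,200,000) passes entirely to Adaeze.

Adaeze receives €1,200,000.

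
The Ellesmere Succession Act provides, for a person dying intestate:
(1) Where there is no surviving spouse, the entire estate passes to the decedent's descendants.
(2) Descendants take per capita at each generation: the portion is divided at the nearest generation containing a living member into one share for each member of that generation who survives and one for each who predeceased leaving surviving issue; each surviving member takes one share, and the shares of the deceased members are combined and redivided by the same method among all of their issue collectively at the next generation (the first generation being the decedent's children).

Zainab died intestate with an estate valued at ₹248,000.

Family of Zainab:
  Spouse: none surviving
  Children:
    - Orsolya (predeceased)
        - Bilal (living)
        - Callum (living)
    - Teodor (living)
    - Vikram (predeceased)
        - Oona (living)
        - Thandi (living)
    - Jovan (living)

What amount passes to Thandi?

The entire ₹248,000 passes to the descendants.
That amount (₹248,000) is divided at the children's generation into 4 shares of ₹62,000. Teodor and Jovan each take ₹62,000. The 2 shares of the deceased (Orsolya and Vikram) are combined into a pool of ₹124,000.
That pool (₹124,000) is divided at the grandchildren's generation equally among Bilal, Callum, Oona, and Thandi: ₹31,000 each.

Thandi receives ₹31,000.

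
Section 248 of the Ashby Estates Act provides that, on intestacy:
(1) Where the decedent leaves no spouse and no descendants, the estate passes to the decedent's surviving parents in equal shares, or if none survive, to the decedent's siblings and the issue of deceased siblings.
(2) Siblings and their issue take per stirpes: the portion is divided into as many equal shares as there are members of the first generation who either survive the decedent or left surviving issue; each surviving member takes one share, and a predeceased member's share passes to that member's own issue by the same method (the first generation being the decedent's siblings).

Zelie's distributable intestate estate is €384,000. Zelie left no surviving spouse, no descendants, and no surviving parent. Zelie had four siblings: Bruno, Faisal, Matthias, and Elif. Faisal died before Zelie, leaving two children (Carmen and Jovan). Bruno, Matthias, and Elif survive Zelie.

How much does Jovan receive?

The entire €384,000 passes to the siblings and their issue.
That amount (€384,000) is divided into 4 shares of €96,000: Bruno, Matthias, and Elif each take €96,000; Faisal's €96,000 share passes to Faisal's issue.
Faisal's share (€96,000) is divided into 2 shares of €48,000: Carmen and Jovan each take €48,000.

Jovan receives €48,000.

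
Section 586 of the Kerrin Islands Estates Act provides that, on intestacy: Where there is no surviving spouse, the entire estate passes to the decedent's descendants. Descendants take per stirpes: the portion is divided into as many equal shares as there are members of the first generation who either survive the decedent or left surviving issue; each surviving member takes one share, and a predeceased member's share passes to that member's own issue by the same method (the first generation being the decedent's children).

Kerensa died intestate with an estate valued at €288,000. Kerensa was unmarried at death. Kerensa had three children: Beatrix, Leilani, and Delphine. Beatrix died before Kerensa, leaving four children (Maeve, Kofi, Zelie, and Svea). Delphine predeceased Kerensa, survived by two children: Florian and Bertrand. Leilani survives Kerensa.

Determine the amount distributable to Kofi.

Kofi receives €24,000.

The entire €288,000 passes to the descendants.
That amount (€288,000) is divided into 3 shares of €96,000: Leilani takes €96,000; Beatrix's €96,000 share passes to Beatrix's issue; Delphine's €96,000 share passes to Delphine's issue.
Beatrix's share (€96,000) is divided into 4 shares of €24,000: Maeve, Kofi, Zelie, and Svea each take €24,000.
Delphine's share (€96,000) is divided into 2 shares of €48,000: Florian and Bertrand each take €48,000.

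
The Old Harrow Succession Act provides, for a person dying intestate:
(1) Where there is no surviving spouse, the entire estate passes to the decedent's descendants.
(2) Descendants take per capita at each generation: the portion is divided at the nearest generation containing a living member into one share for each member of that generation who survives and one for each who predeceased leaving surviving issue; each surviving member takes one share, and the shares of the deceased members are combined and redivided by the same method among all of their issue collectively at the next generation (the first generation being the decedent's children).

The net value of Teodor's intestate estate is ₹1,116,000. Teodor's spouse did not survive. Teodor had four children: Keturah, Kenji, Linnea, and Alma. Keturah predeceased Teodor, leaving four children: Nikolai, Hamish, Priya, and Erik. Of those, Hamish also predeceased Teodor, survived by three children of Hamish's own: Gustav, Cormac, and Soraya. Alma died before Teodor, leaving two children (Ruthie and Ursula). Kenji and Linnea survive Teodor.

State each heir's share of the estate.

The entire ₹1,116,000 passes to the descendants.
That amount (₹1,116,000) is divided at the children's generation into 4 shares of ₹279,000. Kenji and Linnea each take ₹279,000. The 2 shares of the deceased (Keturah and Alma) are combined into a pool of ₹558,000.
That pool (₹558,000) is divided at the grandchildren's generation into 6 shares of ₹93,000. Nikolai, Priya, Erik, Ruthie, and Ursula each take ₹93,000. The remaining share for the deceased Hamish (₹93,000) is carried to the next generation.
That pool (₹93,000) is divided at the great-grandchildren's generation equally among Gustav, Cormac, and Soraya: ₹31,000 each.

Nikolai: ₹93,000; Gustav: ₹31,000; Cormac: ₹31,000; Soraya: ₹31,000; Priya: ₹93,000; Erik: ₹93,000; Kenji: ₹279,000; Linnea: ₹279,000; Ruthie: ₹93,000; Ursula: ₹93,000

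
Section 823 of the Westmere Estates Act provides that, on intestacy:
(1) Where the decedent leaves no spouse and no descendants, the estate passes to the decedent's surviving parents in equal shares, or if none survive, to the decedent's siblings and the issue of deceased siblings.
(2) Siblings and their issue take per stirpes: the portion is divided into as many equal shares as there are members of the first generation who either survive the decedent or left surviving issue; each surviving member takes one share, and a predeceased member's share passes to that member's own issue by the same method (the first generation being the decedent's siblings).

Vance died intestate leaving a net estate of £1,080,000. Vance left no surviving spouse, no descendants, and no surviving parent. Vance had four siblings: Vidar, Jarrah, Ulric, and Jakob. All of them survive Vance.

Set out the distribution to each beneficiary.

Vidar: £270,000; Jarrah: £270,000; Ulric: £270,000; Jakob: £270,000

The entire £1,080,000 passes to the siblings and their issue.
That amount (£1,080,000) is divided into 4 shares of £270,000: Vidar, Jarrah, Ulric, and Jakob each take £270,000.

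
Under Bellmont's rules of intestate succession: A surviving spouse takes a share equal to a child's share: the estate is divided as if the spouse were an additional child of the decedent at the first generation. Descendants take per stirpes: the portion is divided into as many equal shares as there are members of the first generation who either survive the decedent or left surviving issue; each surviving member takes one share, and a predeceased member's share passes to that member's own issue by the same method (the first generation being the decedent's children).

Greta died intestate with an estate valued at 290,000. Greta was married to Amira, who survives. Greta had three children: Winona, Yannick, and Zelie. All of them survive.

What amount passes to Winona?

Winona receives 72,500.

The spouse counts as an additional share at the children's level, so there are 4 primary shares of 72,500. Amira takes one such share (72,500).
The children's combined portion (217,500) is divided into 3 shares of 72,500: Winona, Yannick, and Zelie each take 72,500.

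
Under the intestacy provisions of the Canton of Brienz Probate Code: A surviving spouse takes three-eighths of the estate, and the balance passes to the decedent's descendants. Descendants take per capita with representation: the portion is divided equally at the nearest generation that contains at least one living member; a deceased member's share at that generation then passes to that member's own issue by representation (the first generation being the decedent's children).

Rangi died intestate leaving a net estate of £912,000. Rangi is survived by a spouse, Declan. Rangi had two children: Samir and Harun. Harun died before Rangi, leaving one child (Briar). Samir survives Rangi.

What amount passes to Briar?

Declan takes three-eighths of £912,000 = £342,000. The remaining £570,000 passes to the descendants.
The descendants' portion (£570,000) is divided into 2 shares of £285,000: Samir takes £285,000; Harun's £285,000 share passes to Harun's issue.
Harun's share (£285,000) passes entirely to Briar.

Briar receives £285,000.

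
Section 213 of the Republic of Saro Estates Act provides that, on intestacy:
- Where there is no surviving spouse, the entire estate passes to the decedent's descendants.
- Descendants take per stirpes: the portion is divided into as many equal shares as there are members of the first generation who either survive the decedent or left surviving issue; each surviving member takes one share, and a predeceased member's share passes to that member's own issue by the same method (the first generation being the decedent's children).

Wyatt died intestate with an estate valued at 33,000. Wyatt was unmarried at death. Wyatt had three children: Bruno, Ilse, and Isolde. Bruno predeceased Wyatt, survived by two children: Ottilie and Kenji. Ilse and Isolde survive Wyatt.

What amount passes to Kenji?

Kenji receives 5,500.

The entire 33,000 passes to the descendants.
That amount (33,000) is divided into 3 shares of 11,000: Ilse and Isolde each take 11,000; Bruno's 11,000 share passes to Bruno's issue.
Bruno's share (11,000) is divided into 2 shares of 5,500: Ottilie and Kenji each take 5,500.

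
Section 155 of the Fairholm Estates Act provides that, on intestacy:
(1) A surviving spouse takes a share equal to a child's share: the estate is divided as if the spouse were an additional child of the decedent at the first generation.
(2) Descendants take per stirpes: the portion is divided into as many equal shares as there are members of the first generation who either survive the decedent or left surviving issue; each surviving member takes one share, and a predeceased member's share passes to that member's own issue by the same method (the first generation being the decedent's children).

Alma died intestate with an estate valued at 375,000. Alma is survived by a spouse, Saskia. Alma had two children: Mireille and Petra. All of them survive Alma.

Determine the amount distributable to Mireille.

The spouse counts as an additional share at the children's level, so there are 3 primary shares of 125,000. Saskia takes one such share (125,000).
The children's combined portion (250,000) is divided into 2 shares of 125,000: Mireille and Petra each take 125,000.

Mireille receives 125,000.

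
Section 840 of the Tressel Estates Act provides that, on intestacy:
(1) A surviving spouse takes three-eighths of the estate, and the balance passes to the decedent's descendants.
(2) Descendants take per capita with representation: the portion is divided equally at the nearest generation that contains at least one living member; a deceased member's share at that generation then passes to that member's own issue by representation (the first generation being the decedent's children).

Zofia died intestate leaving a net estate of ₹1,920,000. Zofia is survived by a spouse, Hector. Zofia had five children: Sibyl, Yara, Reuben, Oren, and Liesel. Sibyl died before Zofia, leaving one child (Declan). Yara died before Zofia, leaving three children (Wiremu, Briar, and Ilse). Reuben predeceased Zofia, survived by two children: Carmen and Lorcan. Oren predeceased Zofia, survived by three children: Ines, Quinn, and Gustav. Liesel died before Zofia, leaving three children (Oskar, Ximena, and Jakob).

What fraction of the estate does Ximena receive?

Ximena receives 5/96 of the estate.

Hector takes three-eighths of ₹1,920,000 = ₹720,000. The remaining ₹1,200,000 passes to the descendants.
No child survives, so the initial division is made at the grandchildren's generation.
The descendants' portion (₹1,200,000) is divided into 12 shares of ₹100,000: Declan, Wiremu, Briar, Ilse, Carmen, Lorcan, Ines, Quinn, Gustav, Oskar, Ximena, and Jakob each take ₹100,000.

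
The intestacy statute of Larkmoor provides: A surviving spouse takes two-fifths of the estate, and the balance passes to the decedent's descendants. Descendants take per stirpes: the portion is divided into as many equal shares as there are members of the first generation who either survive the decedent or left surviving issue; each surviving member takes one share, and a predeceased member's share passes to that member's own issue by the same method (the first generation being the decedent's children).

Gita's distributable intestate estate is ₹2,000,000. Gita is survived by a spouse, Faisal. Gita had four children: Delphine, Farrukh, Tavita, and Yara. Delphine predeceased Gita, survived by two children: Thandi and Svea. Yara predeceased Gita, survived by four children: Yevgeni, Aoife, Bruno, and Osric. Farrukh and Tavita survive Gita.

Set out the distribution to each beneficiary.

Faisal takes two-fifths of ₹2,000,000 = ₹800,000. The remaining ₹1,200,000 passes to the descendants.
The descendants' portion (₹1,200,000) is divided into 4 shares of ₹300,000: Farrukh and Tavita each take ₹300,000; Delphine's ₹300,000 share passes to Delphine's issue; Yara's ₹300,000 share passes to Yara's issue.
Delphine's share (₹300,000) is divided into 2 shares of ₹150,000: Thandi and Svea each take ₹150,000.
Yara's share (₹300,000) is divided into 4 shares of ₹75,000: Yevgeni, Aoife, Bruno, and Osric each take ₹75,000.

Faisal: ₹800,000; Thandi: ₹150,000; Svea: ₹150,000; Farrukh: ₹300,000; Tavita: ₹300,000; Yevgeni: ₹75,000; Aoife: ₹75,000; Bruno: ₹75,000; Osric: ₹75,000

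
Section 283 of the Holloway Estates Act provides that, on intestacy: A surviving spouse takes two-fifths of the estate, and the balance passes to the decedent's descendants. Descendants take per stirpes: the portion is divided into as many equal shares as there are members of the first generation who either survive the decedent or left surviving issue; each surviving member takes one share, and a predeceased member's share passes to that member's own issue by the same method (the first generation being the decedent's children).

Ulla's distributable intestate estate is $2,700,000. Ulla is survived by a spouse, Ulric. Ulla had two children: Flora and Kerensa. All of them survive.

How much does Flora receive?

Flora receives $810,000.

Ulric takes two-fifths of $2,700,000 = $1,080,000. The remaining $1,620,000 passes to the descendants.
The descendants' portion ($1,620,000) is divided into 2 shares of $810,000: Flora and Kerensa each take $810,000.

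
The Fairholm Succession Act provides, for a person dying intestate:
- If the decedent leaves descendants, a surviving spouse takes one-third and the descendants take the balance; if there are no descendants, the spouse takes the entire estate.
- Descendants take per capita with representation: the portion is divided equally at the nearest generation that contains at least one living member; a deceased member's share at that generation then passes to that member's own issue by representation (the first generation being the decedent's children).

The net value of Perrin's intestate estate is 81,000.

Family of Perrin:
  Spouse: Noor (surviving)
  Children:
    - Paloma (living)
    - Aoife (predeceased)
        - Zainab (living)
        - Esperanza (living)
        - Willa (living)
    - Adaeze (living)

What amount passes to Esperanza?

Noor takes one-third of 81,000 = 27,000. The remaining 54,000 passes to the descendants.
The descendants' portion (54,000) is divided into 3 shares of 18,000: Paloma and Adaeze each take 18,000; Aoife's 18,000 share passes to Aoife's issue.
Aoife's share (18,000) is divided into 3 shares of 6,000: Zainab, Esperanza, and Willa each take 6,000.

Esperanza receives 6,000.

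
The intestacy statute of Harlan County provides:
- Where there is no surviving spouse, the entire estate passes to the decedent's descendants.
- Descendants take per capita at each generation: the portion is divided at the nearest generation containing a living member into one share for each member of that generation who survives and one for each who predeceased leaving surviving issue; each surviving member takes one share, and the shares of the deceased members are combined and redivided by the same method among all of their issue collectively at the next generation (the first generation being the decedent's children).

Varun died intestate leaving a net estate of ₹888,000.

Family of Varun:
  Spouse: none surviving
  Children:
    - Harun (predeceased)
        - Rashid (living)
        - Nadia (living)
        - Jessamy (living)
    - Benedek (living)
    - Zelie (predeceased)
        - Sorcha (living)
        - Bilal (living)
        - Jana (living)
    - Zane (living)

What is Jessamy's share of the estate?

Jessamy receives ₹74,000.

The entire ₹888,000 passes to the descendants.
That amount (₹888,000) is divided at the children's generation into 4 shares of ₹222,000. Benedek and Zane each take ₹222,000. The 2 shares of the deceased (Harun and Zelie) are combined into a pool of ₹444,000.
That pool (₹444,000) is divided at the grandchildren's generation equally among Rashid, Nadia, Jessamy, Sorcha, Bilal, and Jana: ₹74,000 each.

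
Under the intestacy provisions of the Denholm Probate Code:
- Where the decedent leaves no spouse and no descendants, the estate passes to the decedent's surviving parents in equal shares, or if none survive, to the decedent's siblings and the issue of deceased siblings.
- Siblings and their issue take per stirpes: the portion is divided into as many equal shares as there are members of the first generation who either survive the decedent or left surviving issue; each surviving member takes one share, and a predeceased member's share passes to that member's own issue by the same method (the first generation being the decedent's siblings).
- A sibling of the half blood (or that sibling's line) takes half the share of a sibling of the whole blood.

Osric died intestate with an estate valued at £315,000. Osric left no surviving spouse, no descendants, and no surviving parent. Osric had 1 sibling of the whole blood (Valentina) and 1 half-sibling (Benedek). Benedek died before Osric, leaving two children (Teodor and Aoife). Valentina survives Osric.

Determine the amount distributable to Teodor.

The entire £315,000 passes to the siblings and their issue.
Counting each half-blood sibling's line as half a unit, there are 3/2 units in £315,000, so one unit is £210,000. Whole-blood lines (Valentina) take £210,000 each; half-blood lines (Benedek) take £105,000 each.
Benedek's share (£105,000) is divided into 2 shares of £52,500: Teodor and Aoife each take £52,500.

Teodor receives £52,500.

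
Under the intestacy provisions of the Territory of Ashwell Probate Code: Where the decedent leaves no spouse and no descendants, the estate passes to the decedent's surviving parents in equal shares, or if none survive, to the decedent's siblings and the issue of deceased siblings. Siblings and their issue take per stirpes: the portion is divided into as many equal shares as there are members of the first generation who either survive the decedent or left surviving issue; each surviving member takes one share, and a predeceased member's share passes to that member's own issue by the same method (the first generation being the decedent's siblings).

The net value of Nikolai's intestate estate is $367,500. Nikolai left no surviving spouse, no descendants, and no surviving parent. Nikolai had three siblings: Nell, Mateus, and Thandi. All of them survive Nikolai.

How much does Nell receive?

Nell receives $122,500.

The entire $367,500 passes to the siblings and their issue.
That amount ($367,500) is divided into 3 shares of $122,500: Nell, Mateus, and Thandi each take $122,500.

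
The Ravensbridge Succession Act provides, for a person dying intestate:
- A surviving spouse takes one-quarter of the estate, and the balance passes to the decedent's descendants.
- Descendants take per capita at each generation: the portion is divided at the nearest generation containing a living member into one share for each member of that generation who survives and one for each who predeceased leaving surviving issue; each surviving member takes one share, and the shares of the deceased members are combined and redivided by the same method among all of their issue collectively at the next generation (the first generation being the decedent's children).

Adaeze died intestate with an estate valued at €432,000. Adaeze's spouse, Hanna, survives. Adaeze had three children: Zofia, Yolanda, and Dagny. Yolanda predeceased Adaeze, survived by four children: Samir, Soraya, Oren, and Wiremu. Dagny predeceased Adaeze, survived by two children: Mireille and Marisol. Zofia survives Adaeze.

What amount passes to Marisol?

Hanna takes one-quarter of €432,000 = €108,000. The remaining €324,000 passes to the descendants.
The descendants' portion (€324,000) is divided at the children's generation into 3 shares of €108,000. Zofia takes €108,000. The 2 shares of the deceased (Yolanda and Dagny) are combined into a pool of €216,000.
That pool (€216,000) is divided at the grandchildren's generation equally among Samir, Soraya, Oren, Wiremu, Mireille, and Marisol: €36,000 each.

Marisol receives €36,000.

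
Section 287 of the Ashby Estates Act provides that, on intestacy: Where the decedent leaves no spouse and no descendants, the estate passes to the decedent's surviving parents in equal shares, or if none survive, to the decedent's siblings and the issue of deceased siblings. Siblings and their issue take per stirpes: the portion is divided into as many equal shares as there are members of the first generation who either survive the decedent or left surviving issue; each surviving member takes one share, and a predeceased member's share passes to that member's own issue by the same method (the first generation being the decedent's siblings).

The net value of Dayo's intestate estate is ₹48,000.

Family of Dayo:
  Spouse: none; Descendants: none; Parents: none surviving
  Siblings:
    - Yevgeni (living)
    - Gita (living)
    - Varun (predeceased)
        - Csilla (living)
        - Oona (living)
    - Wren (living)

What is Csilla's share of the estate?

Csilla receives ₹6,000.

The entire ₹48,000 passes to the siblings and their issue.
That amount (₹48,000) is divided into 4 shares of ₹12,000: Yevgeni, Gita, and Wren each take ₹12,000; Varun's ₹12,000 share passes to Varun's issue.
Varun's share (₹12,000) is divided into 2 shares of ₹6,000: Csilla and Oona each take ₹6,000.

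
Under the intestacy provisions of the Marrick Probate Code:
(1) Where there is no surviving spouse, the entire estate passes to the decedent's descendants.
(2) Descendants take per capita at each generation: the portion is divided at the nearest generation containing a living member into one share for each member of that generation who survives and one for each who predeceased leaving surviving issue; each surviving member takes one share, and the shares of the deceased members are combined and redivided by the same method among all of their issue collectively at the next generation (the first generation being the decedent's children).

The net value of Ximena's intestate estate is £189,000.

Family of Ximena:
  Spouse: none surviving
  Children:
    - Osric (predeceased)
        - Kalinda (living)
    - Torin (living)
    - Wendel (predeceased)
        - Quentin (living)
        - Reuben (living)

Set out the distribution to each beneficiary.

Kalinda: £42,000; Torin: £63,000; Quentin: £42,000; Reuben: £42,000

The entire £189,000 passes to the descendants.
That amount (£189,000) is divided at the children's generation into 3 shares of £63,000. Torin takes £63,000. The 2 shares of the deceased (Osric and Wendel) are combined into a pool of £126,000.
That pool (£126,000) is divided at the grandchildren's generation equally among Kalinda, Quentin, and Reuben: £42,000 each.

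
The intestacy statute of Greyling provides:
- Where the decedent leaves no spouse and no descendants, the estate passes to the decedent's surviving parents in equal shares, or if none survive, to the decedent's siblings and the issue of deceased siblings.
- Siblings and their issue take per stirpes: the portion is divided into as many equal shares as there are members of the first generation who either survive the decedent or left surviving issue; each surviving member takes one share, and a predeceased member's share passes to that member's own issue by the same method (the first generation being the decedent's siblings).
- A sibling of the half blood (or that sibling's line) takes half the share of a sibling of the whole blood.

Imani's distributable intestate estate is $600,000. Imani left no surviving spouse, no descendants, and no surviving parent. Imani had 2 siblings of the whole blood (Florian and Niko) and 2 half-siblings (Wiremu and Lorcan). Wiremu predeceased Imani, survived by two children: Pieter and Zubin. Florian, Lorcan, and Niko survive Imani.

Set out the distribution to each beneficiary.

The entire $600,000 passes to the siblings and their issue.
Counting each half-blood sibling's line as half a unit, there are 3 units in $600,000, so one unit is $200,000. Whole-blood lines (Florian and Niko) take $200,000 each; half-blood lines (Wiremu and Lorcan) take $100,000 each.
Wiremu's share ($100,000) is divided into 2 shares of $50,000: Pieter and Zubin each take $50,000.

Florian: $200,000; Pieter: $50,000; Zubin: $50,000; Lorcan: $100,000; Niko: $200,000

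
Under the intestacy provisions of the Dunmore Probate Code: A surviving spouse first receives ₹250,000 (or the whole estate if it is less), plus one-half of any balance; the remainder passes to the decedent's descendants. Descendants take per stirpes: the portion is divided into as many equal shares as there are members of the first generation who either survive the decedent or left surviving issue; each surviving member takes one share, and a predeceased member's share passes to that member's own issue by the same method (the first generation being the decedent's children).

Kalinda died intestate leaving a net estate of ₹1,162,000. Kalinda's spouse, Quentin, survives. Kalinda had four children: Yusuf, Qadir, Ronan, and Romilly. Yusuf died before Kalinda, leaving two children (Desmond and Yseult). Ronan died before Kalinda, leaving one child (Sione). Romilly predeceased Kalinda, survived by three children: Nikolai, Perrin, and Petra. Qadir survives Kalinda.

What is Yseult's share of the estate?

Quentin first takes ₹250,000, leaving a balance of ₹912,000. Quentin then takes one-half of the balance (₹456,000), for a total of ₹706,000. The remaining ₹456,000 passes to the descendants.
The descendants' portion (₹456,000) is divided into 4 shares of ₹114,000: Qadir takes ₹114,000; Yusuf's ₹114,000 share passes to Yusuf's issue; Ronan's ₹114,000 share passes to Ronan's issue; Romilly's ₹114,000 share passes to Romilly's issue.
Yusuf's share (₹114,000) is divided into 2 shares of ₹57,000: Desmond and Yseult each take ₹57,000.
Ronan's share (₹114,000) passes entirely to Sione.
Romilly's share (₹114,000) is divided into 3 shares of ₹38,000: Nikolai, Perrin, and Petra each take ₹38,000.

Yseult receives ₹57,000.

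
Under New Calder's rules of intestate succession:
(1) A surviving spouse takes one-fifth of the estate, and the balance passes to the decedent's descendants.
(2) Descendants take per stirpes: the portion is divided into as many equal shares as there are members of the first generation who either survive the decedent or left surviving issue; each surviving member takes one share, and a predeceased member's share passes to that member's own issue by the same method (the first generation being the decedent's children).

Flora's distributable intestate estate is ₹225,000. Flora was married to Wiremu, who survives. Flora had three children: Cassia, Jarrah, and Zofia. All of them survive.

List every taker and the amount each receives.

Wiremu takes one-fifth of ₹225,000 = ₹45,000. The remaining ₹180,000 passes to the descendants.
The descendants' portion (₹180,000) is divided into 3 shares of ₹60,000: Cassia, Jarrah, and Zofia each take ₹60,000.

Wiremu: ₹45,000; Cassia: ₹60,000; Jarrah: ₹60,000; Zofia: ₹60,000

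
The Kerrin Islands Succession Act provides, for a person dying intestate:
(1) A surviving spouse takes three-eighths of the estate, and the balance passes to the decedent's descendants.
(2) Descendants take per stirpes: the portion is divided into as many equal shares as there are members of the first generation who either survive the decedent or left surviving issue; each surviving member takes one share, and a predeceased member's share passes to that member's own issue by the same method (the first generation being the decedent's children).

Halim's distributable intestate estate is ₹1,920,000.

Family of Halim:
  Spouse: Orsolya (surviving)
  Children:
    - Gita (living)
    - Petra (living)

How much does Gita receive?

Orsolya takes three-eighths of ₹1,920,000 = ₹720,000. The remaining ₹1,200,000 passes to the descendants.
The descendants' portion (₹1,200,000) is divided into 2 shares of ₹600,000: Gita and Petra each take ₹600,000.

Gita receives ₹600,000.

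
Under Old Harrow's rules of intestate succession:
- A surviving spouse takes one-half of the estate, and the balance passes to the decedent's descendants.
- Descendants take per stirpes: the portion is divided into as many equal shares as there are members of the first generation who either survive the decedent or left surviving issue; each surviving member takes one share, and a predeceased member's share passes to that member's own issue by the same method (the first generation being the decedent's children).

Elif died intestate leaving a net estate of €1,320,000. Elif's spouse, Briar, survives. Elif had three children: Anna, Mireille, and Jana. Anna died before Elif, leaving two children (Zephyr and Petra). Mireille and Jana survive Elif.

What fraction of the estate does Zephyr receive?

Zephyr receives 1/12 of the estate.

Briar takes one-half of €1,320,000 = €660,000. The remaining €660,000 passes to the descendants.
The descendants' portion (€660,000) is divided into 3 shares of €220,000: Mireille and Jana each take €220,000; Anna's €220,000 share passes to Anna's issue.
Anna's share (€220,000) is divided into 2 shares of €110,000: Zephyr and Petra each take €110,000.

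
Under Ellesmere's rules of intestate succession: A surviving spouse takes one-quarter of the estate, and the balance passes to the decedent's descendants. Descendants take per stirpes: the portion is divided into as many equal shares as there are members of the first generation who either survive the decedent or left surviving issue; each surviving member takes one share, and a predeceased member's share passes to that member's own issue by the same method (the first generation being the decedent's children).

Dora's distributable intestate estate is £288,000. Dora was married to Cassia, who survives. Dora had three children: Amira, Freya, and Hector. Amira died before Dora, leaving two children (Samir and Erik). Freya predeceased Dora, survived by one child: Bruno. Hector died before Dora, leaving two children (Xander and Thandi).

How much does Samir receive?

Samir receives £36,000.

Cassia takes one-quarter of £288,000 = £72,000. The remaining £216,000 passes to the descendants.
The descendants' portion (£216,000) is divided into 3 shares of £72,000: Amira's £72,000 share passes to Amira's issue; Freya's £72,000 share passes to Freya's issue; Hector's £72,000 share passes to Hector's issue.
Amira's share (£72,000) is divided into 2 shares of £36,000: Samir and Erik each take £36,000.
Freya's share (£72,000) passes entirely to Bruno.
Hector's share (£72,000) is divided into 2 shares of £36,000: Xander and Thandi each take £36,000.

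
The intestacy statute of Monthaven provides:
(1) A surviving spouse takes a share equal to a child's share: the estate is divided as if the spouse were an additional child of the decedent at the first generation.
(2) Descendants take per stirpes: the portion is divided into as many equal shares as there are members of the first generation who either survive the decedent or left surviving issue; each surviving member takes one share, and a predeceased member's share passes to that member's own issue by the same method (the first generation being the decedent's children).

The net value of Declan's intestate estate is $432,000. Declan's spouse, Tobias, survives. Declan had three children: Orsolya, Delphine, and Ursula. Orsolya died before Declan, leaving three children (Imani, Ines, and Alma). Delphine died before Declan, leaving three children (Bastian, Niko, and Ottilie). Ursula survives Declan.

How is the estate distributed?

The spouse counts as an additional share at the children's level, so there are 4 primary shares of $108,000. Tobias takes one such share ($108,000).
The children's combined portion ($324,000) is divided into 3 shares of $108,000: Ursula takes $108,000; Orsolya's $108,000 share passes to Orsolya's issue; Delphine's $108,000 share passes to Delphine's issue.
Orsolya's share ($108,000) is divided into 3 shares of $36,000: Imani, Ines, and Alma each take $36,000.
Delphine's share ($108,000) is divided into 3 shares of $36,000: Bastian, Niko, and Ottilie each take $36,000.

Tobias: $108,000; Imani: $36,000; Ines: $36,000; Alma: $36,000; Bastian: $36,000; Niko: $36,000; Ottilie: $36,000; Ursula: $108,000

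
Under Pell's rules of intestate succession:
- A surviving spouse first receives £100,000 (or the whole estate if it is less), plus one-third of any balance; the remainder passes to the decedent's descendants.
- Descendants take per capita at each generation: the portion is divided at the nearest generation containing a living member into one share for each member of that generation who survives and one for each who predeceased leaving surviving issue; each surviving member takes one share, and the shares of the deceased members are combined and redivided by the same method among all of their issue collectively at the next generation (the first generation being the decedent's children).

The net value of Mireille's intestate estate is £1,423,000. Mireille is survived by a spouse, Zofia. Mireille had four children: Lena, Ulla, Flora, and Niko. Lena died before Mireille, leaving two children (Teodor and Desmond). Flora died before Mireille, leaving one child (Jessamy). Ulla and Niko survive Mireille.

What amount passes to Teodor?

Teodor receives £147,000.

Zofia first takes £100,000, leaving a balance of £1,323,000. Zofia then takes one-third of the balance (£441,000), for a total of £541,000. The remaining £882,000 passes to the descendants.
The descendants' portion (£882,000) is divided at the children's generation into 4 shares of £220,500. Ulla and Niko each take £220,500. The 2 shares of the deceased (Lena and Flora) are combined into a pool of £441,000.
That pool (£441,000) is divided at the grandchildren's generation equally among Teodor, Desmond, and Jessamy: £147,000 each.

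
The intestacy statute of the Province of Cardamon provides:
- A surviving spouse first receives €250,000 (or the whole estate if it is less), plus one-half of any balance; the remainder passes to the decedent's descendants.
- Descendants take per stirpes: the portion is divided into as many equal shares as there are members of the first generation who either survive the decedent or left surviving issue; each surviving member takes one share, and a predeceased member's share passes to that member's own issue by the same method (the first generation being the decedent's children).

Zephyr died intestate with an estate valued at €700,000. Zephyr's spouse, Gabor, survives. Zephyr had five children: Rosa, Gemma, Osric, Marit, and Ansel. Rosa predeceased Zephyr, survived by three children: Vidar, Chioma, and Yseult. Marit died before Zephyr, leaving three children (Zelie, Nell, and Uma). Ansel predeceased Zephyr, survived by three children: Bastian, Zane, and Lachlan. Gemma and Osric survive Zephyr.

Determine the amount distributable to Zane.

Gabor first takes €250,000, leaving a balance of €450,000. Gabor then takes one-half of the balance (€225,000), for a total of €475,000. The remaining €225,000 passes to the descendants.
The descendants' portion (€225,000) is divided into 5 shares of €45,000: Gemma and Osric each take €45,000; Rosa's €45,000 share passes to Rosa's issue; Marit's €45,000 share passes to Marit's issue; Ansel's €45,000 share passes to Ansel's issue.
Rosa's share (€45,000) is divided into 3 shares of €15,000: Vidar, Chioma, and Yseult each take €15,000.
Marit's share (€45,000) is divided into 3 shares of €15,000: Zelie, Nell, and Uma each take €15,000.
Ansel's share (€45,000) is divided into 3 shares of €15,000: Bastian, Zane, and Lachlan each take €15,000.

Zane receives €15,000.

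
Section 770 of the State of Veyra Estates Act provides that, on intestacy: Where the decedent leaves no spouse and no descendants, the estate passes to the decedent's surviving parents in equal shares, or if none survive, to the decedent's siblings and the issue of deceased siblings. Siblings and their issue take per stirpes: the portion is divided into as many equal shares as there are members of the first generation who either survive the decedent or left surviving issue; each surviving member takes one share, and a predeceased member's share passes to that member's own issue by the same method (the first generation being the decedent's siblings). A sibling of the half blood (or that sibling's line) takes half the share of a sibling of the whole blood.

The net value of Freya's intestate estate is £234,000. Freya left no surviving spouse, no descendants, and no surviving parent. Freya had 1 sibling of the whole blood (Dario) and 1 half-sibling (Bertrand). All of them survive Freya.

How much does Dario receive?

The entire £234,000 passes to the siblings and their issue.
Counting each half-blood sibling's line as half a unit, there are 3/2 units in £234,000, so one unit is £156,000. Whole-blood lines (Dario) take £156,000 each; half-blood lines (Bertrand) take £78,000 each.

Dario receives £156,000.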